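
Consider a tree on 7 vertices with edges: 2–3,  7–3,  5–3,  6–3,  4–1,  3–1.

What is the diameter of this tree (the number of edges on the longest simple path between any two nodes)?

3

BFS from 4 reaches 6 last, at distance 3; BFS from 6 confirms no node is farther.
Path: 4-1-3-6.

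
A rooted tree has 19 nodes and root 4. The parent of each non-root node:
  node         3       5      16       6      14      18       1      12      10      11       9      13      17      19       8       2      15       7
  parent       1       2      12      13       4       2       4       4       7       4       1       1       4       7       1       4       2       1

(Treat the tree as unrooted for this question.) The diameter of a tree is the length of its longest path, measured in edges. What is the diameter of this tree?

5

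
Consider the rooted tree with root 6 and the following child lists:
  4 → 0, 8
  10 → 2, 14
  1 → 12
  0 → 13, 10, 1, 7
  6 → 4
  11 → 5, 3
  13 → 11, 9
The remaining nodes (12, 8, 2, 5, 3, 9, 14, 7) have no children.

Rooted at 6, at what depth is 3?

5

Path from 6 to 3: 6–4–0–13–11–3, which has 5 edges.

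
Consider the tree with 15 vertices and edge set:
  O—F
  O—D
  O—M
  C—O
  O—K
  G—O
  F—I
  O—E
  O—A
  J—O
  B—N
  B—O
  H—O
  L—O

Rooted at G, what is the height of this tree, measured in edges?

The longest root-to-leaf path is G → O → F → I (3 edges).

3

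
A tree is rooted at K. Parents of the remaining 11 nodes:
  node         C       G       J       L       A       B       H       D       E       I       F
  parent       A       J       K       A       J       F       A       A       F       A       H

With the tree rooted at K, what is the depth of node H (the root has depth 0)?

Path from K to H: K–J–A–H, which has 3 edges.

3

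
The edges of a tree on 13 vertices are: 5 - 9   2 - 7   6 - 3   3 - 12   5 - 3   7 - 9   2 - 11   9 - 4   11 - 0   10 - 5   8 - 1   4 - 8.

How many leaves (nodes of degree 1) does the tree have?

5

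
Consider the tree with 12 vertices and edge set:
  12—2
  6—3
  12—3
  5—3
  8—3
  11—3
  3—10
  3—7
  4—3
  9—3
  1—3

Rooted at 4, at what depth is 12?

4–3–12 — 2 edges.

2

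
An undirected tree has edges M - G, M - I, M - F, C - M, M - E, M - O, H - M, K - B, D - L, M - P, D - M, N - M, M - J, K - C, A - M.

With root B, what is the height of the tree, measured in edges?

L sits deepest: B → K → C → M → D → L — 5 edges from the root.

5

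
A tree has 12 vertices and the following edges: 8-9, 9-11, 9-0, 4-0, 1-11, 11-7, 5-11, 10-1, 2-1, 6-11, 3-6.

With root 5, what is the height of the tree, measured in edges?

4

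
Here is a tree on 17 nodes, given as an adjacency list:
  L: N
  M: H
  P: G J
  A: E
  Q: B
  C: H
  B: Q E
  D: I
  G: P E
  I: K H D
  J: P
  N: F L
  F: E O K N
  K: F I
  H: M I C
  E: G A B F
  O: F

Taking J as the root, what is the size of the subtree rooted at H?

3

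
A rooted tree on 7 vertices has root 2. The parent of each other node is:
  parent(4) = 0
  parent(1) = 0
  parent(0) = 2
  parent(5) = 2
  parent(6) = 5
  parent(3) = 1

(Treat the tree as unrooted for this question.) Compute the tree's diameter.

5

Starting from 3, a farthest node is 6 at distance 5.
One longest path: 3 – 1 – 0 – 2 – 5 – 6.
So the diameter is 5.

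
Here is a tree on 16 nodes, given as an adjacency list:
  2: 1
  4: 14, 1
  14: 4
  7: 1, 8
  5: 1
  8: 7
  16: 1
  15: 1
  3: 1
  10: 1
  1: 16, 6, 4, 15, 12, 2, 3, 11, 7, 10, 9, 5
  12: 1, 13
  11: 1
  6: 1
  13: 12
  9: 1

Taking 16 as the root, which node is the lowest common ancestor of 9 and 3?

1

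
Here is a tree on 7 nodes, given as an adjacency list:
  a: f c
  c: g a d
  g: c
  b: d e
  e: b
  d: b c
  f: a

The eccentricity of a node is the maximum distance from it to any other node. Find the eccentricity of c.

Distances from c peak at 3, attained at e.
c–d–b–e

3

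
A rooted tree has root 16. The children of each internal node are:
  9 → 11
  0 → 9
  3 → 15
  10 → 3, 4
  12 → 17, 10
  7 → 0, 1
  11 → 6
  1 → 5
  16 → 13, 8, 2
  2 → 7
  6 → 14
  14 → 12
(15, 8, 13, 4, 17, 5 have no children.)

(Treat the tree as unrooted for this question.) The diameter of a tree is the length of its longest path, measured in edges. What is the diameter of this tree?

A longest path is 8–16–2–7–0–9–11–6–14–12–10–3–15, with 12 edges.

12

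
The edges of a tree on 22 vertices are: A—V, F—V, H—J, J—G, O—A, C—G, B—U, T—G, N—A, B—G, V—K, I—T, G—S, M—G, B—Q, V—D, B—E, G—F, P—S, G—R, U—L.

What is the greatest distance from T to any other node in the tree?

5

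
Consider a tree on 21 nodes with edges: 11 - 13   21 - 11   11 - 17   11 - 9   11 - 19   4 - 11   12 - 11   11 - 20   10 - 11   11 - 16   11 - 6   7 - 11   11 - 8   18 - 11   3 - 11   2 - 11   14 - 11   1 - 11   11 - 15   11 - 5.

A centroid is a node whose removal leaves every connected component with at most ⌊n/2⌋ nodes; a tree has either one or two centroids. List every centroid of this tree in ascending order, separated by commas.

If 11 is removed the pieces have sizes 1, 1, 1, 1, 1, 1, 1, 1, 1, 1, 1, 1, 1, 1, 1, 1, 1, 1, 1, 1, all ≤ ⌊21/2⌋ = 10.
No neighbour of 11 does as well, so 11 is the unique centroid.

11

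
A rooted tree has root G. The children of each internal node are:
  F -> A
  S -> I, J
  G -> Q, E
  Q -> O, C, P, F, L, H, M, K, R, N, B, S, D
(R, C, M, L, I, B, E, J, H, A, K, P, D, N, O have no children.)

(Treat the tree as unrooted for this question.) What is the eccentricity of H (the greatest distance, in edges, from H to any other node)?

The node farthest from H is I (J, E, A also at distance 3), via H–Q–S–I — 3 edges.

3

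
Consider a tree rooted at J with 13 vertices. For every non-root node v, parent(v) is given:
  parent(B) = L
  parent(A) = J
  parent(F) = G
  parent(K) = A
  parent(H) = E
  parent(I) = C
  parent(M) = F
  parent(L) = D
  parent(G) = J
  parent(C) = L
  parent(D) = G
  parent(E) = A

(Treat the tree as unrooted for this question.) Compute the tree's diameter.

A longest path is H - E - A - J - G - D - L - C - I, with 8 edges.

8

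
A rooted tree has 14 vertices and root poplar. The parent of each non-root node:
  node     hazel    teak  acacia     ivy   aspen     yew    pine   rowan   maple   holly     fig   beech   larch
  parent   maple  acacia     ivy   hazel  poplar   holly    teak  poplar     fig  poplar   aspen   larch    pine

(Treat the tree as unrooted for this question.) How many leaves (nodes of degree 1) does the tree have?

3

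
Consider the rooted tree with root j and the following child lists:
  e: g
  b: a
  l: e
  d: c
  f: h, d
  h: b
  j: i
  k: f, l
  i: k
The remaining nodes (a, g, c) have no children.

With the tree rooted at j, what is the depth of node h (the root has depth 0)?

Path from j to h: j–i–k–f–h, which has 4 edges.

4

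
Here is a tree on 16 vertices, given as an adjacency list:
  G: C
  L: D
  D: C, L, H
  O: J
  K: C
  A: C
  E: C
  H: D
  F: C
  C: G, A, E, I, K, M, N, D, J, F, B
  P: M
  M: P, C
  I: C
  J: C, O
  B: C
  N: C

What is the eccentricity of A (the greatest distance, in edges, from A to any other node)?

The node farthest from A is O (P, L, H also at distance 3), via A–C–J–O — 3 edges.

3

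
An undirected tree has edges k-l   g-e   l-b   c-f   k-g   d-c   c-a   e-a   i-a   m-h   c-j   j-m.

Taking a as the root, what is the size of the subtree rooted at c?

6

Descendants of c (including itself): c, j, d, f, m, h. That's 6.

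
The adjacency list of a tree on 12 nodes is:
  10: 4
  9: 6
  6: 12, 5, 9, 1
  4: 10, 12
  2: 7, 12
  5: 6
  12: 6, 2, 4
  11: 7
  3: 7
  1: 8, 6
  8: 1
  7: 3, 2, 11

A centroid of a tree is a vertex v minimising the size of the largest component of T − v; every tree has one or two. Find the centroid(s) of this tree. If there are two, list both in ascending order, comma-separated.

12

Removing 12 splits the tree into components of sizes 5, 4, 2; the largest is 5 ≤ ⌊12/2⌋ = 6.
Every other node leaves some component of size > 6, so the centroid is unique.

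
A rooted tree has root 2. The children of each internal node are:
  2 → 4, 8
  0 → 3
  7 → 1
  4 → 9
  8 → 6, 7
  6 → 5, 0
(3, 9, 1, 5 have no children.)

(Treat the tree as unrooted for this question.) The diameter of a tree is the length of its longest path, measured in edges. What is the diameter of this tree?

A longest path is 3 – 0 – 6 – 8 – 2 – 4 – 9, with 6 edges.

6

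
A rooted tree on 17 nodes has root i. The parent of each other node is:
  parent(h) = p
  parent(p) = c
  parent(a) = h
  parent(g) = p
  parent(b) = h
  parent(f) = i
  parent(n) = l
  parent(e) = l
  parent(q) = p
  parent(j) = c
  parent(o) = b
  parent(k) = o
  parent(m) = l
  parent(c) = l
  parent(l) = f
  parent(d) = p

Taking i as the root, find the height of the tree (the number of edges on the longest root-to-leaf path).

k sits deepest: i → f → l → c → p → h → b → o → k — 8 edges from the root.

8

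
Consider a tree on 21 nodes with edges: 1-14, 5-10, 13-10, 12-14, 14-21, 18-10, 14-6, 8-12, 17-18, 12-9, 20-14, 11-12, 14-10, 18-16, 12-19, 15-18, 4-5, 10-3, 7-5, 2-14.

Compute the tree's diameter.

5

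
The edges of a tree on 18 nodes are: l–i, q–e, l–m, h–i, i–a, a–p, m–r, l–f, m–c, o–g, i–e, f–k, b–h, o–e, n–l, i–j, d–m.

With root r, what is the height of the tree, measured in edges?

6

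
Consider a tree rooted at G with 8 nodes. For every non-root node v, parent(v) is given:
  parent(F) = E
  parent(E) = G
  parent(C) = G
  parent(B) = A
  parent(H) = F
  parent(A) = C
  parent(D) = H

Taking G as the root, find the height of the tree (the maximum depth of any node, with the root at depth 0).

4

A deepest node is D, reached by G–E–F–H–D.
That path has 4 edges, so the height is 4.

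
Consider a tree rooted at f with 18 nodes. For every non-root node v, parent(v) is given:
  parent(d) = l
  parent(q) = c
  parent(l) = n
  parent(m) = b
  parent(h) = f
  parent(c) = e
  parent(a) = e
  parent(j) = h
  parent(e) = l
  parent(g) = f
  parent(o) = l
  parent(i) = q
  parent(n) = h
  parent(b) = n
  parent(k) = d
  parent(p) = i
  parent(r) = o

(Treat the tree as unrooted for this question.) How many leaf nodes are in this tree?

7

Exactly 7 nodes have a single neighbour: a, g, j, k, m, p, r.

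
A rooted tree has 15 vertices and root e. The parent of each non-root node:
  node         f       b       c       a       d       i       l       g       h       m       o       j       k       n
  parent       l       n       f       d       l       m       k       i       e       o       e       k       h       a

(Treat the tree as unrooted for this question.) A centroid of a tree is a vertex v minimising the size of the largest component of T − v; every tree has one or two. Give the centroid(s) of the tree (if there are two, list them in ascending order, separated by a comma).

If k is removed the pieces have sizes 7, 6, 1, all ≤ ⌊15/2⌋ = 7.
Every other node leaves some component of size > 7, so the centroid is unique.

k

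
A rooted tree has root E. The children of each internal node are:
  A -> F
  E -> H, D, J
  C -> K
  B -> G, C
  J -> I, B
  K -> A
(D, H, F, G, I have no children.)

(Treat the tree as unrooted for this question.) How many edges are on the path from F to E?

6

The path is F–A–K–C–B–J–E, which has 6 edges.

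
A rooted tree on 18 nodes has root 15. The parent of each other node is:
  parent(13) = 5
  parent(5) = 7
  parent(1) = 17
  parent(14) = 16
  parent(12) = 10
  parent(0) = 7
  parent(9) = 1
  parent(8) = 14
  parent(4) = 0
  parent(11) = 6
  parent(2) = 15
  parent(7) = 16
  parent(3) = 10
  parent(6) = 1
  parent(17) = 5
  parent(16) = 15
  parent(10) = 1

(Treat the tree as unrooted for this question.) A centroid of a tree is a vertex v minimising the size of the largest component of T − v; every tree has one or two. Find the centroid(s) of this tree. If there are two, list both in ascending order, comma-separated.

If 5 is removed the pieces have sizes 8, 8, 1, all ≤ ⌊18/2⌋ = 9.
Every other node leaves some component of size > 9, so the centroid is unique.

5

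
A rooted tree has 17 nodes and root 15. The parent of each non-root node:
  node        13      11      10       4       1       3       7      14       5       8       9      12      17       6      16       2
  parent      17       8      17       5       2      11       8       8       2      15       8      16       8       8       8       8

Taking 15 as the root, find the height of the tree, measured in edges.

The longest root-to-leaf path is 15 → 8 → 2 → 5 → 4 (4 edges).

4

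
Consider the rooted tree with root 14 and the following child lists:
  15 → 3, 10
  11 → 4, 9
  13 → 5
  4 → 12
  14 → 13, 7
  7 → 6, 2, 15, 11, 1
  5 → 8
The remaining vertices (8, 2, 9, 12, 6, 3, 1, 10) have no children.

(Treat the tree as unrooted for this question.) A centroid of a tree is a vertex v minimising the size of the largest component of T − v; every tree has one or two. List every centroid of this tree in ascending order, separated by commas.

7

Removing 7 splits the tree into components of sizes 4, 4, 3, 1, 1, 1; the largest is 4 ≤ ⌊15/2⌋ = 7.
Every other node leaves some component of size > 7, so the centroid is unique.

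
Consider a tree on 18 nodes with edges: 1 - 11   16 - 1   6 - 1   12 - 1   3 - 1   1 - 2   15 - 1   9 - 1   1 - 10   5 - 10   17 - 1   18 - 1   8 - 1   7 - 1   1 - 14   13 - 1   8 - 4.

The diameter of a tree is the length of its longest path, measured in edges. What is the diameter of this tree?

Starting from 5, a farthest node is 4 at distance 4.
One longest path: 5–10–1–8–4.
So the diameter is 4.

4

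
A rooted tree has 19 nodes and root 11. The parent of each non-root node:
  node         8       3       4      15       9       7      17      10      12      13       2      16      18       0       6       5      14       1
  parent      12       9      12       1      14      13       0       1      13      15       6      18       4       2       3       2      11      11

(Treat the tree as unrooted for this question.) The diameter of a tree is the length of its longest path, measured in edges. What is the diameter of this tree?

14

Starting from 17, a farthest node is 16 at distance 14.
One longest path: 17–0–2–6–3–9–14–11–1–15–13–12–4–18–16.
So the diameter is 14.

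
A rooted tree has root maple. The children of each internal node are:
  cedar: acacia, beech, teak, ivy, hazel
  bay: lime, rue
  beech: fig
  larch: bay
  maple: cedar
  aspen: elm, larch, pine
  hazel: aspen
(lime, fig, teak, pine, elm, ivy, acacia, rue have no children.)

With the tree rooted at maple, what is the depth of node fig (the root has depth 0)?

3

Climbing from fig to the root: fig – beech – cedar – maple. That's 3 steps.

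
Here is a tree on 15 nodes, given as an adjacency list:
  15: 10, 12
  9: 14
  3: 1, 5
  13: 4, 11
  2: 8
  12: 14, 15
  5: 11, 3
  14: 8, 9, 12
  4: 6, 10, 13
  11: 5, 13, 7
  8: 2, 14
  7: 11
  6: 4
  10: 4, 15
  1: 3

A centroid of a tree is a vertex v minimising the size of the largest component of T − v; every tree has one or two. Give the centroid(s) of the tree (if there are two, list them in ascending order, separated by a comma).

4

Delete 4: the remaining components have sizes 7, 6, 1. Max 7 ≤ 7, so 4 is a centroid.
No neighbour of 4 does as well, so 4 is the unique centroid.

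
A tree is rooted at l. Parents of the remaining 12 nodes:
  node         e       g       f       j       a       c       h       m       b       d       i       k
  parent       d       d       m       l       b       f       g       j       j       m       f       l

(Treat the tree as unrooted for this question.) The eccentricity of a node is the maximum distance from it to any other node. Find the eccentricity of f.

A farthest node from f is a (k, h also at distance 4).
The path f-m-j-b-a has 4 edges.

4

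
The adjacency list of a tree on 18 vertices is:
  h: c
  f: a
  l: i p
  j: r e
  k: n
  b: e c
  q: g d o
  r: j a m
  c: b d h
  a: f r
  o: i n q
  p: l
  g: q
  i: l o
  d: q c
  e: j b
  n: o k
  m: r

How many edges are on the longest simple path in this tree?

12

BFS from p reaches f last, at distance 12; BFS from f confirms no node is farther.
Path: p – l – i – o – q – d – c – b – e – j – r – a – f.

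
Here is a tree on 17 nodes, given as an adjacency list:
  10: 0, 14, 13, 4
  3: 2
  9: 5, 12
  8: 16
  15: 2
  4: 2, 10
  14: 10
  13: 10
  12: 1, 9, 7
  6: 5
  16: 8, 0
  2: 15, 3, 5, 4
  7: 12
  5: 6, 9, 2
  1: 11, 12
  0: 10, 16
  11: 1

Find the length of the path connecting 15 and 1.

5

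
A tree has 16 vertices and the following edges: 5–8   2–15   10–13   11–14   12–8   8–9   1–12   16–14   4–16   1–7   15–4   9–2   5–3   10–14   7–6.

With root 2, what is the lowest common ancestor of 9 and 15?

2

Ancestors of 9 (toward the root): 9, 2.
Ancestors of 15: 15, 2.
The deepest node appearing in both lists is 2.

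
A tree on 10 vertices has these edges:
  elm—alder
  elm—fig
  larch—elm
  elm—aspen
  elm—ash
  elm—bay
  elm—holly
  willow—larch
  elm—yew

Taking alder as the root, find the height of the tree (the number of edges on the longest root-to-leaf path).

3

The longest root-to-leaf path is alder–elm–larch–willow (3 edges).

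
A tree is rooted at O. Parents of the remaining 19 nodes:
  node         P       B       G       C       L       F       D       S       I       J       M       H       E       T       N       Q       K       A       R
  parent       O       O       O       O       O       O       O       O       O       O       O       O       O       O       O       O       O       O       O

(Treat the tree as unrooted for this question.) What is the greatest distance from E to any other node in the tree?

2

A farthest node from E is F (J, D, C, B, A, K, G, N, P, R, Q, T, I, L, S, H, M also at distance 2).
The path E-O-F has 2 edges.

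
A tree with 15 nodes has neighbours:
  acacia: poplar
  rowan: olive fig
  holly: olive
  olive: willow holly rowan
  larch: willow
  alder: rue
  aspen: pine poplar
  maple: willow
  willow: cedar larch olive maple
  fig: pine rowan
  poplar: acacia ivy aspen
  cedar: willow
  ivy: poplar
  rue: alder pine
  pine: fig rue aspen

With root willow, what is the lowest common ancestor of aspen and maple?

willow

aspen's ancestor chain is aspen, pine, fig, rowan, olive, willow and maple's is maple, willow; they first meet at willow.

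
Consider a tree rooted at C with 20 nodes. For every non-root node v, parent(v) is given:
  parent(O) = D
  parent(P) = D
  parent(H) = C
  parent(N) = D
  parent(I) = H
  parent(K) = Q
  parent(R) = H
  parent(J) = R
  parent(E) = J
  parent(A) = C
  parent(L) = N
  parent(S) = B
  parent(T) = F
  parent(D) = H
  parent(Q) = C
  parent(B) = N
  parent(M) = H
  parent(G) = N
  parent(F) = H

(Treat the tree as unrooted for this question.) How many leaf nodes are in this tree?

Exactly 11 nodes have a single neighbour: A, E, G, I, K, L, M, O, P, S, T.

11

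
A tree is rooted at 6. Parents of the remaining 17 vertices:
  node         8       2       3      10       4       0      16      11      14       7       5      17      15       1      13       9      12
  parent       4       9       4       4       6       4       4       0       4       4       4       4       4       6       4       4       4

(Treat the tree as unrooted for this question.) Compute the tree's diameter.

Starting from 11, a farthest node is 1 at distance 4.
One longest path: 11–0–4–6–1.
So the diameter is 4.

4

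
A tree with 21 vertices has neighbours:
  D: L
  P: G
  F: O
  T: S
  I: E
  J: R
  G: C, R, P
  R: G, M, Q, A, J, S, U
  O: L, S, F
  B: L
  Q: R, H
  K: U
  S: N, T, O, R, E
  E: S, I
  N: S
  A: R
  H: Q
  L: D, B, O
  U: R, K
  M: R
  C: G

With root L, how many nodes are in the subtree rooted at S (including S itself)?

16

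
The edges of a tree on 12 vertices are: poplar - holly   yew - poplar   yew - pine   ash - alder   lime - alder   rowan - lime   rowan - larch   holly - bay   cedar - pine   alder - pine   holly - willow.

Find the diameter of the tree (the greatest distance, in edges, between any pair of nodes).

8

Starting from bay, a farthest node is larch at distance 8.
One longest path: bay – holly – poplar – yew – pine – alder – lime – rowan – larch.
So the diameter is 8.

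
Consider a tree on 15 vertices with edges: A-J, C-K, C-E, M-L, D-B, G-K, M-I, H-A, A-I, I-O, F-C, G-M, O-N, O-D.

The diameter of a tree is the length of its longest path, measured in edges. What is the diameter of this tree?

8

BFS from F reaches B last, at distance 8; BFS from B confirms no node is farther.
Path: F–C–K–G–M–I–O–D–B.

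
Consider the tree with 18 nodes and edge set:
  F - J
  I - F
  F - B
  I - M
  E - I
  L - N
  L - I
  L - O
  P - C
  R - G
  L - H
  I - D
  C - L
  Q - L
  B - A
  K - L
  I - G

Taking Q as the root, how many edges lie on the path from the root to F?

3

Path from Q to F: Q → L → I → F, which has 3 edges.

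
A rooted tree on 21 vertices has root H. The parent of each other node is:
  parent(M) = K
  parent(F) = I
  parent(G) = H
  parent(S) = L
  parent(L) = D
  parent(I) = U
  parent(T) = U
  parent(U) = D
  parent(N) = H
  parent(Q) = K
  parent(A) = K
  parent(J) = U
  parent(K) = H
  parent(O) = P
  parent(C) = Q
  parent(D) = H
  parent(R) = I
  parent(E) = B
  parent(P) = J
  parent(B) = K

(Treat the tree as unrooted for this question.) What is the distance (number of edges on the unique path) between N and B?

Walking from N: N–H–K–B. Length 3.

3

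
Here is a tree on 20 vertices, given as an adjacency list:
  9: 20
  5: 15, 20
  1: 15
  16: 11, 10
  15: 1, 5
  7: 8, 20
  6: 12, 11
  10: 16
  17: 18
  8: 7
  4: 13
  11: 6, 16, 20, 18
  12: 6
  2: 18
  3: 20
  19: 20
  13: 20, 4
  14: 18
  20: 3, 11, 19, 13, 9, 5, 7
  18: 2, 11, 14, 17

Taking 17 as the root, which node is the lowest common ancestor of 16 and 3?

11

Path 16→root: 16 11 18 17; path 3→root: 3 20 11 18 17.
First common node: 11.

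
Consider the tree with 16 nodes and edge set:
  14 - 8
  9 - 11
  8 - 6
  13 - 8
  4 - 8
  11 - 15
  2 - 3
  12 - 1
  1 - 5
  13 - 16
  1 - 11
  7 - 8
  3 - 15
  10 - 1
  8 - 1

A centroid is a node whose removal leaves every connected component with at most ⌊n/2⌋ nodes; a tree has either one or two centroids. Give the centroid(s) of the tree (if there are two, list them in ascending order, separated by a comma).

Removing 1 splits the tree into components of sizes 7, 5, 1, 1, 1; the largest is 7 ≤ ⌊16/2⌋ = 8.
No neighbour of 1 does as well, so 1 is the unique centroid.

1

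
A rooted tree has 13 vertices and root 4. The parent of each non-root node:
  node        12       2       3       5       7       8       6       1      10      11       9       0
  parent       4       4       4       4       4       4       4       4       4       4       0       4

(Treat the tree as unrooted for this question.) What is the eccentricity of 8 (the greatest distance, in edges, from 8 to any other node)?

3

A farthest node from 8 is 9.
The path 8 – 4 – 0 – 9 has 3 edges.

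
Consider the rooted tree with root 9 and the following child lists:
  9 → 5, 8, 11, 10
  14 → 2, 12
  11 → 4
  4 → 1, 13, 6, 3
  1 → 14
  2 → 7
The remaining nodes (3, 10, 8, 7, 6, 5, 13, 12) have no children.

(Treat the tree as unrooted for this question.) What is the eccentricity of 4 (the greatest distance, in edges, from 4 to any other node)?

4

The node farthest from 4 is 7, via 4-1-14-2-7 — 4 edges.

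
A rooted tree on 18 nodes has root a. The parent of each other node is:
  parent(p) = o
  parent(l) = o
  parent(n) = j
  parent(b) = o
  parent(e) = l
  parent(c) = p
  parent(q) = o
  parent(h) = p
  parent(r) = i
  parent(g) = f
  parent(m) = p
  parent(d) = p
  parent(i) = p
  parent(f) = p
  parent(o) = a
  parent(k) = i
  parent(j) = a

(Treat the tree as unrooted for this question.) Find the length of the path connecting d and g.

The path is d–p–f–g, which has 3 edges.

3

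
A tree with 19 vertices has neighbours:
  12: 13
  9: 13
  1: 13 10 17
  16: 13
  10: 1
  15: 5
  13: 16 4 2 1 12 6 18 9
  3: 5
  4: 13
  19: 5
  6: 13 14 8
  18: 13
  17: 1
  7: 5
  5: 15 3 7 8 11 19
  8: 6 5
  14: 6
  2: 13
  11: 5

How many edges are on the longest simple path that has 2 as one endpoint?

The node farthest from 2 is 3 (15, 19, 7, 11 also at distance 5), via 2–13–6–8–5–3 — 5 edges.

5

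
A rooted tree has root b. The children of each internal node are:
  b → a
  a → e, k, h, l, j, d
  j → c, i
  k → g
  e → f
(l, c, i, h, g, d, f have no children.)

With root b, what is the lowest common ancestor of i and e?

a

i's ancestor chain is i, j, a, b and e's is e, a, b; they first meet at a.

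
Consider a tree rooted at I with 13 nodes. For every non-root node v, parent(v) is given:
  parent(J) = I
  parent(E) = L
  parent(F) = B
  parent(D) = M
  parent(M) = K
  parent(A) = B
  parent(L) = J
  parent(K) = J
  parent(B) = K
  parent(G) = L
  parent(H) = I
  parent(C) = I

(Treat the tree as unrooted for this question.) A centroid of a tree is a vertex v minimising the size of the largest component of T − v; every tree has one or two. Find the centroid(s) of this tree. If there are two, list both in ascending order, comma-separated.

Removing J splits the tree into components of sizes 6, 3, 3; the largest is 6 ≤ ⌊13/2⌋ = 6.
No neighbour of J does as well, so J is the unique centroid.

J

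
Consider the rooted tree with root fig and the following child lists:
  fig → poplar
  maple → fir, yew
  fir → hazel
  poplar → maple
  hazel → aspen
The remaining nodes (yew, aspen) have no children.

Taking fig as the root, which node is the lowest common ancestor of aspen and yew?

maple

Path aspen→root: aspen hazel fir maple poplar fig; path yew→root: yew maple poplar fig.
First common node: maple.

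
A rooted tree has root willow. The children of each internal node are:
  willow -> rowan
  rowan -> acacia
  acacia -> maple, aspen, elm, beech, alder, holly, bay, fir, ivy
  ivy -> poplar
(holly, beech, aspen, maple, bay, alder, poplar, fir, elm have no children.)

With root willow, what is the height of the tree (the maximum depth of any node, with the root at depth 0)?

4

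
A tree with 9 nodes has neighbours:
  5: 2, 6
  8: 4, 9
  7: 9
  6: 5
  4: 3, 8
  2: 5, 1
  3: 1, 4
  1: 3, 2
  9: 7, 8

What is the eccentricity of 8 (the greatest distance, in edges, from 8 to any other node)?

6

Distances from 8 peak at 6, attained at 6.
8–4–3–1–2–5–6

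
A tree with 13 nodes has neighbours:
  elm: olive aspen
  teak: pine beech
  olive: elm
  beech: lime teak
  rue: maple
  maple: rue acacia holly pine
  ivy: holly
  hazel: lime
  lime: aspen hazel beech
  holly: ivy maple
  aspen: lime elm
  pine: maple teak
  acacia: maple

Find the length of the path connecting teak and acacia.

teak–pine–maple–acacia: 3 edges.

3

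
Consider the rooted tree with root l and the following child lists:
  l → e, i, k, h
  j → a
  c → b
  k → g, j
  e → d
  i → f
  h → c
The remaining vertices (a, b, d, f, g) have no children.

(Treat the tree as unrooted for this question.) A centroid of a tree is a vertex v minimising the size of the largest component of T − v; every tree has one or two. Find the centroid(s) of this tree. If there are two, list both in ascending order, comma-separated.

Removing l splits the tree into components of sizes 4, 3, 2, 2; the largest is 4 ≤ ⌊12/2⌋ = 6.
Every other node leaves some component of size > 6, so the centroid is unique.

l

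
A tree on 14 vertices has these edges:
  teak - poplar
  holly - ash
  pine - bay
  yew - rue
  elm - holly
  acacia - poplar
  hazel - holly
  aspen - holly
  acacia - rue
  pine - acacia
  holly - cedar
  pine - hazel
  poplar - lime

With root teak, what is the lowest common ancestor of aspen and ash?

Path aspen→root: aspen holly hazel pine acacia poplar teak; path ash→root: ash holly hazel pine acacia poplar teak.
First common node: holly.

holly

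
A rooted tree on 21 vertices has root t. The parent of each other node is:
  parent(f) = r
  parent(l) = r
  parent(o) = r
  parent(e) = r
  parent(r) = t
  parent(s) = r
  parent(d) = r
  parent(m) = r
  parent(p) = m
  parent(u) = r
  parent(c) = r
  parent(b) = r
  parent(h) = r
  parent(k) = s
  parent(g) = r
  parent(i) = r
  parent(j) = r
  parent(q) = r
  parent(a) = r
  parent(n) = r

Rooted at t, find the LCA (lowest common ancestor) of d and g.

Ancestors of d (toward the root): d, r, t.
Ancestors of g: g, r, t.
The deepest node appearing in both lists is r.

r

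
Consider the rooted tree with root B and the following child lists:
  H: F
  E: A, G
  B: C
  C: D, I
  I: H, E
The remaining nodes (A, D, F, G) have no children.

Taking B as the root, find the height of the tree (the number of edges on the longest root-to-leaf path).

4

The longest root-to-leaf path is B-C-I-E-G (4 edges).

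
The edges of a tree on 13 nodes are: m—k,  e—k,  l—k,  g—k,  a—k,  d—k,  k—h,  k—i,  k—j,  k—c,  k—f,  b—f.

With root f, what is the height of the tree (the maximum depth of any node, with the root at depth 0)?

The longest root-to-leaf path is f-k-m (2 edges).

2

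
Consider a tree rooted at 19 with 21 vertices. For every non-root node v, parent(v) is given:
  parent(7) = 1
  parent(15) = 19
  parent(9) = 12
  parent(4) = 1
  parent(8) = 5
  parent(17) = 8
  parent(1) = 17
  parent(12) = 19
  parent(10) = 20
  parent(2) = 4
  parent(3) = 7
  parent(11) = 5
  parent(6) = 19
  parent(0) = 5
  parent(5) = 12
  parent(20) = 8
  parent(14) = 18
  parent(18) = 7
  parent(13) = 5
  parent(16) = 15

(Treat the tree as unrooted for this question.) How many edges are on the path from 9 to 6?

3

9 – 12 – 19 – 6: 3 edges.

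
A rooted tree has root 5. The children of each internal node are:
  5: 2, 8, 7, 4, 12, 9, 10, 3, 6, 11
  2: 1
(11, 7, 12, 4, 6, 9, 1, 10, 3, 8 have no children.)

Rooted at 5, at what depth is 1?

5–2–1 — 2 edges.

2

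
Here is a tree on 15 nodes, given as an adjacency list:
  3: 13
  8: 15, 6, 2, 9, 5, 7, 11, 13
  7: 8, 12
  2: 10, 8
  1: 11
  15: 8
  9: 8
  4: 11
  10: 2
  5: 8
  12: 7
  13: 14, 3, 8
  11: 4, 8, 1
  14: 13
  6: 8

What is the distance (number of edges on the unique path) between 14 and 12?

4

Walking from 14: 14 – 13 – 8 – 7 – 12. Length 4.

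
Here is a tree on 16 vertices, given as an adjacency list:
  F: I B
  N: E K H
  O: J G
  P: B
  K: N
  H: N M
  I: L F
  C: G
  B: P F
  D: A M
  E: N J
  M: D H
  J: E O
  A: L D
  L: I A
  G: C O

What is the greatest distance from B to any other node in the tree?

13

A farthest node from B is C.
The path B–F–I–L–A–D–M–H–N–E–J–O–G–C has 13 edges.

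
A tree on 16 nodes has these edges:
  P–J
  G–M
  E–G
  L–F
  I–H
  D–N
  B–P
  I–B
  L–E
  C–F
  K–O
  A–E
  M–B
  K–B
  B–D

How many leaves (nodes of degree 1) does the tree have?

6

Degree-1 nodes: A, C, H, J, N, O — 6 of them.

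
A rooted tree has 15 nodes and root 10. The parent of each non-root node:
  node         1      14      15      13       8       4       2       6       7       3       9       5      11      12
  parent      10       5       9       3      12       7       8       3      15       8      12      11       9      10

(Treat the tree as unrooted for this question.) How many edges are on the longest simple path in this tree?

7

A longest path is 4 - 7 - 15 - 9 - 12 - 8 - 3 - 6, with 7 edges.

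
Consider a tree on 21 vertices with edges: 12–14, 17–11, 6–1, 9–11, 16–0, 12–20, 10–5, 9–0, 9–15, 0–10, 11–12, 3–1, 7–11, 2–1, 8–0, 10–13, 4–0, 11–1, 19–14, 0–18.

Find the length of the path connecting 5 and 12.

5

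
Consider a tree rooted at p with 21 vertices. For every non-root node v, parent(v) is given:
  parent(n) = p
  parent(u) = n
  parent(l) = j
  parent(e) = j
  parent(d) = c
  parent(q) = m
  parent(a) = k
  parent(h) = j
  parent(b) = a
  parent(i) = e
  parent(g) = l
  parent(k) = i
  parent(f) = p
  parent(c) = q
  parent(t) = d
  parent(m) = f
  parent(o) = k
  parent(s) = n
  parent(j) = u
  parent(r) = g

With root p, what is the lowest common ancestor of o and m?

p

Ancestors of o (toward the root): o, k, i, e, j, u, n, p.
Ancestors of m: m, f, p.
The deepest node appearing in both lists is p.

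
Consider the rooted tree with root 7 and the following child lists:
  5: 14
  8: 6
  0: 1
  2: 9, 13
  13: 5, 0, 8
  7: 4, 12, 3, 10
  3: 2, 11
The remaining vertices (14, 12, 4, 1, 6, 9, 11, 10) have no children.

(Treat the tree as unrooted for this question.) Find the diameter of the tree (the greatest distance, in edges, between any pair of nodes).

BFS from 6 reaches 4 last, at distance 6; BFS from 4 confirms no node is farther.
Path: 6 - 8 - 13 - 2 - 3 - 7 - 4.

6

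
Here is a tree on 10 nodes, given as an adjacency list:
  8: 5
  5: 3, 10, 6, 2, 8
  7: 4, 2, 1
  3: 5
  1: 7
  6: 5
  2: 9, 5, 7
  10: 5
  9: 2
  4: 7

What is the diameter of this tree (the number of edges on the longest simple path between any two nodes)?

4

BFS from 1 reaches 3 last, at distance 4; BFS from 3 confirms no node is farther.
Path: 1–7–2–5–3.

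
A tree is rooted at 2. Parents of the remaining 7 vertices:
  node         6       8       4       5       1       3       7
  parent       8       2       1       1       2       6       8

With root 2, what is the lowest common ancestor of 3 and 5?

2

Path 3→root: 3 6 8 2; path 5→root: 5 1 2.
First common node: 2.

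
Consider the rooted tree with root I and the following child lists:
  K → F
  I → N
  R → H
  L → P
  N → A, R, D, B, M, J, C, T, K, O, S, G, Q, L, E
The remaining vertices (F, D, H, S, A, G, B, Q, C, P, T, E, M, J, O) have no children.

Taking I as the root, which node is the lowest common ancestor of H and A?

Path H→root: H R N I; path A→root: A N I.
First common node: N.

N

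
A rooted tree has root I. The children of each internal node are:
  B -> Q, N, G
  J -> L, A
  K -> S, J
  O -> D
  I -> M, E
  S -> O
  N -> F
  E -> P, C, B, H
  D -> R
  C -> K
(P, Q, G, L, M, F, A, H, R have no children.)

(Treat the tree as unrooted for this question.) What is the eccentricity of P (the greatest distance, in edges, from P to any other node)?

7

Distances from P peak at 7, attained at R.
P – E – C – K – S – O – D – R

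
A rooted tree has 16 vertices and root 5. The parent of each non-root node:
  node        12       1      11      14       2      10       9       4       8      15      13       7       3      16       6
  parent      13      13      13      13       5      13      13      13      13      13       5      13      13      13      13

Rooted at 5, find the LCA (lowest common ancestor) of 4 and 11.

13

Path 4→root: 4 13 5; path 11→root: 11 13 5.
First common node: 13.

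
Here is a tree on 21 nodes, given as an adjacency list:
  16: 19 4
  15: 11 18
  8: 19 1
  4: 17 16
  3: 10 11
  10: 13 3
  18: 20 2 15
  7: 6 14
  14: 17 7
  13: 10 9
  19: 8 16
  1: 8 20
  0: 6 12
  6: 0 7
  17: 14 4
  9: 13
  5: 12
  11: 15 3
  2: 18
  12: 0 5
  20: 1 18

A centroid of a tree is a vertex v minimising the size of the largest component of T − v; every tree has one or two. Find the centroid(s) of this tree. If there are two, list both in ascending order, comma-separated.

Delete 8: the remaining components have sizes 10, 10. Max 10 ≤ 10, so 8 is a centroid.
No neighbour of 8 does as well, so 8 is the unique centroid.

8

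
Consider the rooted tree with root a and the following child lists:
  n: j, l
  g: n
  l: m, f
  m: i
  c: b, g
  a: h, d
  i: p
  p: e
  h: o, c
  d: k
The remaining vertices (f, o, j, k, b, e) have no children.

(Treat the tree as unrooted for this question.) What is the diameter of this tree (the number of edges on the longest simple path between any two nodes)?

A longest path is k - d - a - h - c - g - n - l - m - i - p - e, with 11 edges.

11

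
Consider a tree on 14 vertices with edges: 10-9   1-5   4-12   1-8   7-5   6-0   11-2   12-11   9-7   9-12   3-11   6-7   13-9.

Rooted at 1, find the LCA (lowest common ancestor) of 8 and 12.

Ancestors of 8 (toward the root): 8, 1.
Ancestors of 12: 12, 9, 7, 5, 1.
The deepest node appearing in both lists is 1.

1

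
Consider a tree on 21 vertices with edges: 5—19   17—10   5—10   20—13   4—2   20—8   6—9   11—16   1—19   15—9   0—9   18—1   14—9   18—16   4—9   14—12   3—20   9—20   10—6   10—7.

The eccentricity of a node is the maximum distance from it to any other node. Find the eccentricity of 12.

10

The node farthest from 12 is 11, via 12-14-9-6-10-5-19-1-18-16-11 — 10 edges.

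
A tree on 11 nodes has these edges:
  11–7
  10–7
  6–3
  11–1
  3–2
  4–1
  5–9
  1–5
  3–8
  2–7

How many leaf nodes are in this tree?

Degree-1 nodes: 4, 6, 8, 9, 10 — 5 of them.

5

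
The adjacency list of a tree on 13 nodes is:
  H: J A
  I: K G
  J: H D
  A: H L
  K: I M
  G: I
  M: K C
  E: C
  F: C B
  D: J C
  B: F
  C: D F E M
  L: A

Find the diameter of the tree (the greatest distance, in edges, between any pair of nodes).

9

Starting from L, a farthest node is G at distance 9.
One longest path: L – A – H – J – D – C – M – K – I – G.
So the diameter is 9.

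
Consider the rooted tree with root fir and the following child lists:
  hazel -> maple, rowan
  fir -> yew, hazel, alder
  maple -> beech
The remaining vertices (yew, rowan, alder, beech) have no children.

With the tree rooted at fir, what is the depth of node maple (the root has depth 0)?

Path from fir to maple: fir → hazel → maple, which has 2 edges.

2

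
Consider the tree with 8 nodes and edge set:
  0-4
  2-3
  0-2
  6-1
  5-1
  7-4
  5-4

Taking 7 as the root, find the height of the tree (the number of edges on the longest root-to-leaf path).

A deepest node is 6, reached by 7 → 4 → 5 → 1 → 6.
That path has 4 edges, so the height is 4.

4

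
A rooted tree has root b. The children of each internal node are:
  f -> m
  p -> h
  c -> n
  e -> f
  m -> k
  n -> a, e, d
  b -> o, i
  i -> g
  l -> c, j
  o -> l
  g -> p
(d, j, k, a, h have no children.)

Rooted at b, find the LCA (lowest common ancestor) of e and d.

n

e's ancestor chain is e, n, c, l, o, b and d's is d, n, c, l, o, b; they first meet at n.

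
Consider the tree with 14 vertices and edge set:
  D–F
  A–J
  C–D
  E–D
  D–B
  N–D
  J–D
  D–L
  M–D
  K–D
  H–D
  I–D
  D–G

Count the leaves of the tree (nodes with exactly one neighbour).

Degree-1 nodes: A, B, C, E, F, G, H, I, K, L, M, N — 12 of them.

12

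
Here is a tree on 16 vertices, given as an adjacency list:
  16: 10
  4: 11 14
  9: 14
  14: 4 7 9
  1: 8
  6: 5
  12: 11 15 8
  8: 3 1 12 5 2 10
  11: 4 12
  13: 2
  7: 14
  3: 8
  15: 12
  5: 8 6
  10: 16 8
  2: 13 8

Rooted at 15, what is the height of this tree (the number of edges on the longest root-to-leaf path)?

5

A deepest node is 9, reached by 15 → 12 → 11 → 4 → 14 → 9.
That path has 5 edges, so the height is 5.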